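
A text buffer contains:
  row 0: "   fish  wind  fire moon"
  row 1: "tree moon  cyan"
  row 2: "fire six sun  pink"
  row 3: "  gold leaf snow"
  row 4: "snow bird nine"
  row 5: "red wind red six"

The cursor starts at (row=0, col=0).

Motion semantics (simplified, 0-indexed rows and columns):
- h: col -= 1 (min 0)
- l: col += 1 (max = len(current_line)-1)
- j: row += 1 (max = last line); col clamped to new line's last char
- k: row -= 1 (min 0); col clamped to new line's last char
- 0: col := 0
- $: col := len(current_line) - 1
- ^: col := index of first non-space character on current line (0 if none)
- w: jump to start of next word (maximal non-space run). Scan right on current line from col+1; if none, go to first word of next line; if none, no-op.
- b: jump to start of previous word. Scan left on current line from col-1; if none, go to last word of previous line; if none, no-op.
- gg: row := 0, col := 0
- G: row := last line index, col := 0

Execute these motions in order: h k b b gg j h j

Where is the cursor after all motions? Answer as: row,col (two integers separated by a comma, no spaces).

After 1 (h): row=0 col=0 char='_'
After 2 (k): row=0 col=0 char='_'
After 3 (b): row=0 col=0 char='_'
After 4 (b): row=0 col=0 char='_'
After 5 (gg): row=0 col=0 char='_'
After 6 (j): row=1 col=0 char='t'
After 7 (h): row=1 col=0 char='t'
After 8 (j): row=2 col=0 char='f'

Answer: 2,0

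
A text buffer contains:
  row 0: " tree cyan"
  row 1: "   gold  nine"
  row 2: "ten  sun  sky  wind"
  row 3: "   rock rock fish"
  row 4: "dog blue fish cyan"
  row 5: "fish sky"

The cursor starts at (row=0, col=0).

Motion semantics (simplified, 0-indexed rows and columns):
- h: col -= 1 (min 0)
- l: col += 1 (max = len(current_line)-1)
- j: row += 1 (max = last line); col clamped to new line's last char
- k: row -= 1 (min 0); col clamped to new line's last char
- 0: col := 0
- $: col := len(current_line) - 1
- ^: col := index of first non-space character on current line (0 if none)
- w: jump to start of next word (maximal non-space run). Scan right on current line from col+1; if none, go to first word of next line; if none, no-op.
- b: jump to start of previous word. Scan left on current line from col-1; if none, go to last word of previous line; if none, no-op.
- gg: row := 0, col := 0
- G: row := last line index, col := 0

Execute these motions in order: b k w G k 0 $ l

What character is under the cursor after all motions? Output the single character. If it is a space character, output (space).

Answer: n

Derivation:
After 1 (b): row=0 col=0 char='_'
After 2 (k): row=0 col=0 char='_'
After 3 (w): row=0 col=1 char='t'
After 4 (G): row=5 col=0 char='f'
After 5 (k): row=4 col=0 char='d'
After 6 (0): row=4 col=0 char='d'
After 7 ($): row=4 col=17 char='n'
After 8 (l): row=4 col=17 char='n'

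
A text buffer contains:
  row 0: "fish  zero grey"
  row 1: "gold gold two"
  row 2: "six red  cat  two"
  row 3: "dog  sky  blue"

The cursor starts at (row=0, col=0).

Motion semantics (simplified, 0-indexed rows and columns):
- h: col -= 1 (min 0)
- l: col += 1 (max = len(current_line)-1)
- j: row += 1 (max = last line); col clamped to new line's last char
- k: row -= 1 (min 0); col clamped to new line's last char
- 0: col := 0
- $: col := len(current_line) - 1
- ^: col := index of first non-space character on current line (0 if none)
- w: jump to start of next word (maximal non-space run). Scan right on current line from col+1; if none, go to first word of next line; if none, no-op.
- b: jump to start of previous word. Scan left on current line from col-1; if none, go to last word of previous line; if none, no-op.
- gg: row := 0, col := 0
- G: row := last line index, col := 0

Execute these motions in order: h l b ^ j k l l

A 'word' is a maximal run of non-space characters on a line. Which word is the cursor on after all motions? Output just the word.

After 1 (h): row=0 col=0 char='f'
After 2 (l): row=0 col=1 char='i'
After 3 (b): row=0 col=0 char='f'
After 4 (^): row=0 col=0 char='f'
After 5 (j): row=1 col=0 char='g'
After 6 (k): row=0 col=0 char='f'
After 7 (l): row=0 col=1 char='i'
After 8 (l): row=0 col=2 char='s'

Answer: fish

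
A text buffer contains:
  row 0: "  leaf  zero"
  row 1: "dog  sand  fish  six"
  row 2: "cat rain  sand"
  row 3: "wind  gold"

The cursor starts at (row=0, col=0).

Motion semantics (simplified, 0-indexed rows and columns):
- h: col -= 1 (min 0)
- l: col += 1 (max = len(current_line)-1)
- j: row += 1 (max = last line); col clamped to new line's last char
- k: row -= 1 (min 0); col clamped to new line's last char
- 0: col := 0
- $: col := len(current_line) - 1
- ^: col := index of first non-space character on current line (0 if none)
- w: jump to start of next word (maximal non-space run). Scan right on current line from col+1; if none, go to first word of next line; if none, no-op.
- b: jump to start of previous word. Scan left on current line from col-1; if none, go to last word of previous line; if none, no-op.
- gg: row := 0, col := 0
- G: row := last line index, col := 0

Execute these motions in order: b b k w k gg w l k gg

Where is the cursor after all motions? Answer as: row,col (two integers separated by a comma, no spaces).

After 1 (b): row=0 col=0 char='_'
After 2 (b): row=0 col=0 char='_'
After 3 (k): row=0 col=0 char='_'
After 4 (w): row=0 col=2 char='l'
After 5 (k): row=0 col=2 char='l'
After 6 (gg): row=0 col=0 char='_'
After 7 (w): row=0 col=2 char='l'
After 8 (l): row=0 col=3 char='e'
After 9 (k): row=0 col=3 char='e'
After 10 (gg): row=0 col=0 char='_'

Answer: 0,0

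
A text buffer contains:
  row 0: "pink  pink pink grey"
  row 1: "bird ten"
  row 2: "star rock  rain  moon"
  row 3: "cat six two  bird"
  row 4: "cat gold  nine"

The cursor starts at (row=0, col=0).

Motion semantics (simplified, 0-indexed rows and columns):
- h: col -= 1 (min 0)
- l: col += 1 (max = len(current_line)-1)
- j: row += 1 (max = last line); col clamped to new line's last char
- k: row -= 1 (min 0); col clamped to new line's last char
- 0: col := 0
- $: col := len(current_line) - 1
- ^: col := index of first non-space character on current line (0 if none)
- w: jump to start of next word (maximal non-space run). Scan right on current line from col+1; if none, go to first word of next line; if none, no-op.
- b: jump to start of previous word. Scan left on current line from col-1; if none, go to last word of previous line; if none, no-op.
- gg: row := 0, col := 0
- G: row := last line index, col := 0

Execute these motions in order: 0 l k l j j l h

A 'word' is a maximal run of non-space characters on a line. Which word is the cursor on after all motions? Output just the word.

Answer: star

Derivation:
After 1 (0): row=0 col=0 char='p'
After 2 (l): row=0 col=1 char='i'
After 3 (k): row=0 col=1 char='i'
After 4 (l): row=0 col=2 char='n'
After 5 (j): row=1 col=2 char='r'
After 6 (j): row=2 col=2 char='a'
After 7 (l): row=2 col=3 char='r'
After 8 (h): row=2 col=2 char='a'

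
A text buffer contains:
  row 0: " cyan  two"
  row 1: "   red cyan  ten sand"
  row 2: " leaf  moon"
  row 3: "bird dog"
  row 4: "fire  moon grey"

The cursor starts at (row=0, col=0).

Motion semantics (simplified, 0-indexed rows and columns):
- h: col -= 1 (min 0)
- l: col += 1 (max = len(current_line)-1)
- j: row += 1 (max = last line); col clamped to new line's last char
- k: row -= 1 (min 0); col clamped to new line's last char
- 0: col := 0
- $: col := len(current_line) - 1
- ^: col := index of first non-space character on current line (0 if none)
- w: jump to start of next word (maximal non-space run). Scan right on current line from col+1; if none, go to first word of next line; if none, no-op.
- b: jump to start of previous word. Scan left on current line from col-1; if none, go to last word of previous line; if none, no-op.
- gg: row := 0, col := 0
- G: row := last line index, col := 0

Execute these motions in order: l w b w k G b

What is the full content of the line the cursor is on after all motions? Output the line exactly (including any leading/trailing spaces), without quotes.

Answer: bird dog

Derivation:
After 1 (l): row=0 col=1 char='c'
After 2 (w): row=0 col=7 char='t'
After 3 (b): row=0 col=1 char='c'
After 4 (w): row=0 col=7 char='t'
After 5 (k): row=0 col=7 char='t'
After 6 (G): row=4 col=0 char='f'
After 7 (b): row=3 col=5 char='d'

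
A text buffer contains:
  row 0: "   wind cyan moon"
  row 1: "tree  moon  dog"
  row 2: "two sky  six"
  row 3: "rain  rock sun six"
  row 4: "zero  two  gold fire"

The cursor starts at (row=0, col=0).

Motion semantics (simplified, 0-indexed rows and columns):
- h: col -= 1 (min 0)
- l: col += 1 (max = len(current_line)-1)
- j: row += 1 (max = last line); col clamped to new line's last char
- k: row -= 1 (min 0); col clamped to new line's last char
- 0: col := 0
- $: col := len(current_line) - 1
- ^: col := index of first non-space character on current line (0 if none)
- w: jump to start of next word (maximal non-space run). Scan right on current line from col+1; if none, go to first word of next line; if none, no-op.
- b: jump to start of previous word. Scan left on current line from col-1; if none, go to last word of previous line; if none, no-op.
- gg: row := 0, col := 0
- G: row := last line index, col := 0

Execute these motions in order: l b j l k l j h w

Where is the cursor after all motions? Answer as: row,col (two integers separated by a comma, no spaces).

Answer: 1,6

Derivation:
After 1 (l): row=0 col=1 char='_'
After 2 (b): row=0 col=1 char='_'
After 3 (j): row=1 col=1 char='r'
After 4 (l): row=1 col=2 char='e'
After 5 (k): row=0 col=2 char='_'
After 6 (l): row=0 col=3 char='w'
After 7 (j): row=1 col=3 char='e'
After 8 (h): row=1 col=2 char='e'
After 9 (w): row=1 col=6 char='m'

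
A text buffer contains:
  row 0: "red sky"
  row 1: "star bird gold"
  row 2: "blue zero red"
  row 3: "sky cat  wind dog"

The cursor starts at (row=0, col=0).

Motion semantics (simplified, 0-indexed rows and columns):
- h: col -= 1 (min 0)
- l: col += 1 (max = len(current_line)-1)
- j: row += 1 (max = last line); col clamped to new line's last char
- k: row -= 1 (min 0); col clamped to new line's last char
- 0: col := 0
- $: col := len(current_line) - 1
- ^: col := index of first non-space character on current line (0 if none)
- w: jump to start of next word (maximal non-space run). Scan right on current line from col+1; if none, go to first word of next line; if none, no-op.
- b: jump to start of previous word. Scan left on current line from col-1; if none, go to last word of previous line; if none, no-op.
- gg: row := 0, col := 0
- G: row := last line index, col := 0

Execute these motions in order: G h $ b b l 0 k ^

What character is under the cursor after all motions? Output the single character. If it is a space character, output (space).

Answer: b

Derivation:
After 1 (G): row=3 col=0 char='s'
After 2 (h): row=3 col=0 char='s'
After 3 ($): row=3 col=16 char='g'
After 4 (b): row=3 col=14 char='d'
After 5 (b): row=3 col=9 char='w'
After 6 (l): row=3 col=10 char='i'
After 7 (0): row=3 col=0 char='s'
After 8 (k): row=2 col=0 char='b'
After 9 (^): row=2 col=0 char='b'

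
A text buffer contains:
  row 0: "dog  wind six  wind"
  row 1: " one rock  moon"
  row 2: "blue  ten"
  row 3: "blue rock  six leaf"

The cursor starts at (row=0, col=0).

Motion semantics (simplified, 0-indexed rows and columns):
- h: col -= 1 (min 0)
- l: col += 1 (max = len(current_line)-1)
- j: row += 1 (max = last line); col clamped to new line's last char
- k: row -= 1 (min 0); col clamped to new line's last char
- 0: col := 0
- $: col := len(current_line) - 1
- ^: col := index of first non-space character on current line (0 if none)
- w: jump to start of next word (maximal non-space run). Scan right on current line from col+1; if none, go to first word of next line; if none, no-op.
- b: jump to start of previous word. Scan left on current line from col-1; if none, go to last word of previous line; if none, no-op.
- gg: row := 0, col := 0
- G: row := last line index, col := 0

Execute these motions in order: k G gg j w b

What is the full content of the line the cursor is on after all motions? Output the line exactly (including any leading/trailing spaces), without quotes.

Answer: dog  wind six  wind

Derivation:
After 1 (k): row=0 col=0 char='d'
After 2 (G): row=3 col=0 char='b'
After 3 (gg): row=0 col=0 char='d'
After 4 (j): row=1 col=0 char='_'
After 5 (w): row=1 col=1 char='o'
After 6 (b): row=0 col=15 char='w'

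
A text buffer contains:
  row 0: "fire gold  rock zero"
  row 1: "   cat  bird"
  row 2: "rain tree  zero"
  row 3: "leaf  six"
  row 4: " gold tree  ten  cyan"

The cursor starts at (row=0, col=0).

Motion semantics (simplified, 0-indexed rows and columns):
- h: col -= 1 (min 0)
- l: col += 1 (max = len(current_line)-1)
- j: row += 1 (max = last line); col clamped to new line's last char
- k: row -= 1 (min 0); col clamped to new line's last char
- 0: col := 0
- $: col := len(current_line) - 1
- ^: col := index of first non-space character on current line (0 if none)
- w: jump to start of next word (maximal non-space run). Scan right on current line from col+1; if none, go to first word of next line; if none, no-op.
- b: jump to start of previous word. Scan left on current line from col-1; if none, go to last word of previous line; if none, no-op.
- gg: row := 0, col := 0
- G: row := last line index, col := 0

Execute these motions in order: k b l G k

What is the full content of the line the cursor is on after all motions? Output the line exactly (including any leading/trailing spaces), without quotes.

After 1 (k): row=0 col=0 char='f'
After 2 (b): row=0 col=0 char='f'
After 3 (l): row=0 col=1 char='i'
After 4 (G): row=4 col=0 char='_'
After 5 (k): row=3 col=0 char='l'

Answer: leaf  six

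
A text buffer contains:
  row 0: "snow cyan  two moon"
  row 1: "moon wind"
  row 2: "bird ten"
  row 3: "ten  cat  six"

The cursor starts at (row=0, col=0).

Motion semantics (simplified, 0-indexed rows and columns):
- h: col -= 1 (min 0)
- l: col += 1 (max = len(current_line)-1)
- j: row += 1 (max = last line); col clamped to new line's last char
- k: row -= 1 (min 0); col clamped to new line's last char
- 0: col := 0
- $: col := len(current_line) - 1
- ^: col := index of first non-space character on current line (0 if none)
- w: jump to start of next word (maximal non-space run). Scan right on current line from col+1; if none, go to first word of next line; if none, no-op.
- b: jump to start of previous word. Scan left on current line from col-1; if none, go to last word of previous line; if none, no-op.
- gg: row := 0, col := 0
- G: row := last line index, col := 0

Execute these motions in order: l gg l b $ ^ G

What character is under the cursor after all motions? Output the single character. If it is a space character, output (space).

After 1 (l): row=0 col=1 char='n'
After 2 (gg): row=0 col=0 char='s'
After 3 (l): row=0 col=1 char='n'
After 4 (b): row=0 col=0 char='s'
After 5 ($): row=0 col=18 char='n'
After 6 (^): row=0 col=0 char='s'
After 7 (G): row=3 col=0 char='t'

Answer: t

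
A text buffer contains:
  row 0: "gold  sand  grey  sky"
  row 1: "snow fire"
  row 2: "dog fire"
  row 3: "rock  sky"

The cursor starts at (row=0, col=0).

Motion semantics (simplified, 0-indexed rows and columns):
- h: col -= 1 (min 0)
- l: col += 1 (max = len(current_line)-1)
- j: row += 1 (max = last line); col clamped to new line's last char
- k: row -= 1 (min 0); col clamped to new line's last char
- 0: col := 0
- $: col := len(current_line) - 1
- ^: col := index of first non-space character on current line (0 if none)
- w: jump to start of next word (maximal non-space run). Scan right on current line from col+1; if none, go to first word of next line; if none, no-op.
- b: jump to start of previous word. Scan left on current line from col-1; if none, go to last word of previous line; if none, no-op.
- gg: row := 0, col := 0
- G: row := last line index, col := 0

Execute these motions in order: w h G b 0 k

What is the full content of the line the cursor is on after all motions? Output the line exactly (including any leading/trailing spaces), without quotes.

Answer: snow fire

Derivation:
After 1 (w): row=0 col=6 char='s'
After 2 (h): row=0 col=5 char='_'
After 3 (G): row=3 col=0 char='r'
After 4 (b): row=2 col=4 char='f'
After 5 (0): row=2 col=0 char='d'
After 6 (k): row=1 col=0 char='s'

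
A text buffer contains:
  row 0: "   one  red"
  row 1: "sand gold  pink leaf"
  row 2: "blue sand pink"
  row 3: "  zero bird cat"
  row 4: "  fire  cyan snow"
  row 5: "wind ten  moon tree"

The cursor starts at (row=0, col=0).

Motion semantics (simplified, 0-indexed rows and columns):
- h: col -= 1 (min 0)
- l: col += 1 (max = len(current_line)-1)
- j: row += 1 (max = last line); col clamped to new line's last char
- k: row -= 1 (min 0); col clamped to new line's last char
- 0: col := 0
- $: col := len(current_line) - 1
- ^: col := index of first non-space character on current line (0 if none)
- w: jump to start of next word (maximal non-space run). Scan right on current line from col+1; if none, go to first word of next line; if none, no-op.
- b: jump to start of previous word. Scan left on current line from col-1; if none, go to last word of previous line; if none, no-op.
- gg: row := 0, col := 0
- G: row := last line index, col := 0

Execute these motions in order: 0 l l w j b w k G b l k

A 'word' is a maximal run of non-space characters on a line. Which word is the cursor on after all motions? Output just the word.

After 1 (0): row=0 col=0 char='_'
After 2 (l): row=0 col=1 char='_'
After 3 (l): row=0 col=2 char='_'
After 4 (w): row=0 col=3 char='o'
After 5 (j): row=1 col=3 char='d'
After 6 (b): row=1 col=0 char='s'
After 7 (w): row=1 col=5 char='g'
After 8 (k): row=0 col=5 char='e'
After 9 (G): row=5 col=0 char='w'
After 10 (b): row=4 col=13 char='s'
After 11 (l): row=4 col=14 char='n'
After 12 (k): row=3 col=14 char='t'

Answer: cat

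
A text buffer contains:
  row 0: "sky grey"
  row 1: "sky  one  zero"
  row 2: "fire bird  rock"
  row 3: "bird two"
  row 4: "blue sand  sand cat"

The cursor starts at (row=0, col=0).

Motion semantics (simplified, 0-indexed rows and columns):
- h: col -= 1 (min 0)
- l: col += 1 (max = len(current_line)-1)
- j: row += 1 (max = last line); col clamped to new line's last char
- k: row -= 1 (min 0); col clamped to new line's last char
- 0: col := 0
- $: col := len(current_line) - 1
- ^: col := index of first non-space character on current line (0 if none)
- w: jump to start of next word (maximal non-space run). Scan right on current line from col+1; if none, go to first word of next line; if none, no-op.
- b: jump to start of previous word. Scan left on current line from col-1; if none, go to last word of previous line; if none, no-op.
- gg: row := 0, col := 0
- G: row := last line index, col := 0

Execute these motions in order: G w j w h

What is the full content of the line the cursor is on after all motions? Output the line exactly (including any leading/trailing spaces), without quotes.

After 1 (G): row=4 col=0 char='b'
After 2 (w): row=4 col=5 char='s'
After 3 (j): row=4 col=5 char='s'
After 4 (w): row=4 col=11 char='s'
After 5 (h): row=4 col=10 char='_'

Answer: blue sand  sand cat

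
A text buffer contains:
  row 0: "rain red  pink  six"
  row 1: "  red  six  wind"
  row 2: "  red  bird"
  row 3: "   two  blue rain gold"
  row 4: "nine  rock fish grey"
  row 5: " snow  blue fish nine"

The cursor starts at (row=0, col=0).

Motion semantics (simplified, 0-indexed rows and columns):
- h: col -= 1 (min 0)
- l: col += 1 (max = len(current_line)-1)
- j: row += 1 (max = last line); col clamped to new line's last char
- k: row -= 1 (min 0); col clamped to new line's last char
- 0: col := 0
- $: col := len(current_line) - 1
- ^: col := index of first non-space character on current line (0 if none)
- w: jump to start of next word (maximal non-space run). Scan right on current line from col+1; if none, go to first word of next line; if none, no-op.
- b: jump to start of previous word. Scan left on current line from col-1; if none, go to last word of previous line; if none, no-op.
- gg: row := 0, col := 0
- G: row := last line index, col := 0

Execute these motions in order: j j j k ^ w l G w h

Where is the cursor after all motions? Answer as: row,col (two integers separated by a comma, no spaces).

After 1 (j): row=1 col=0 char='_'
After 2 (j): row=2 col=0 char='_'
After 3 (j): row=3 col=0 char='_'
After 4 (k): row=2 col=0 char='_'
After 5 (^): row=2 col=2 char='r'
After 6 (w): row=2 col=7 char='b'
After 7 (l): row=2 col=8 char='i'
After 8 (G): row=5 col=0 char='_'
After 9 (w): row=5 col=1 char='s'
After 10 (h): row=5 col=0 char='_'

Answer: 5,0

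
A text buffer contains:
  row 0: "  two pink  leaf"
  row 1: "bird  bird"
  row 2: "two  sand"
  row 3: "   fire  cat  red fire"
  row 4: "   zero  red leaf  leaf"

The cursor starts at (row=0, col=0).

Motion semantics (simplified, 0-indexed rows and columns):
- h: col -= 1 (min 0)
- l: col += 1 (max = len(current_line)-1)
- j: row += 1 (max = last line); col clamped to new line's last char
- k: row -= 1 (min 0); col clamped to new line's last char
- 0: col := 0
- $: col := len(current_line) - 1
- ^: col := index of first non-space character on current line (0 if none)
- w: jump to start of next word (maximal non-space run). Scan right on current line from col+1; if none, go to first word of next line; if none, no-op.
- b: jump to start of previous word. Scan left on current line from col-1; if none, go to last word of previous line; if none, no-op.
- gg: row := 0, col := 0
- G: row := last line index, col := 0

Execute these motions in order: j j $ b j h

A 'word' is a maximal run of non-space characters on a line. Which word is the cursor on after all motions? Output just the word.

Answer: fire

Derivation:
After 1 (j): row=1 col=0 char='b'
After 2 (j): row=2 col=0 char='t'
After 3 ($): row=2 col=8 char='d'
After 4 (b): row=2 col=5 char='s'
After 5 (j): row=3 col=5 char='r'
After 6 (h): row=3 col=4 char='i'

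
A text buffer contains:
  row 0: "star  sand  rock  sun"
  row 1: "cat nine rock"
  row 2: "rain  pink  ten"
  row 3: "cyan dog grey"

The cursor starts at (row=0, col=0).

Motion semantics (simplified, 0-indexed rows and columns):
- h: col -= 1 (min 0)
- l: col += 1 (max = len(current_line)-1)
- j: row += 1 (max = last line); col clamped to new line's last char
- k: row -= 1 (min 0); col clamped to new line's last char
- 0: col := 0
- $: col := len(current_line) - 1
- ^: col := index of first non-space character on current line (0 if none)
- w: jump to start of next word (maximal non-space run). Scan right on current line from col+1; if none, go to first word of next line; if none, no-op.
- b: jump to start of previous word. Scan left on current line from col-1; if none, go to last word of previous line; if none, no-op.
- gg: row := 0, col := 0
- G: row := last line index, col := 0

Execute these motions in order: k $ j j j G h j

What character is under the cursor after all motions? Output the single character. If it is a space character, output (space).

Answer: c

Derivation:
After 1 (k): row=0 col=0 char='s'
After 2 ($): row=0 col=20 char='n'
After 3 (j): row=1 col=12 char='k'
After 4 (j): row=2 col=12 char='t'
After 5 (j): row=3 col=12 char='y'
After 6 (G): row=3 col=0 char='c'
After 7 (h): row=3 col=0 char='c'
After 8 (j): row=3 col=0 char='c'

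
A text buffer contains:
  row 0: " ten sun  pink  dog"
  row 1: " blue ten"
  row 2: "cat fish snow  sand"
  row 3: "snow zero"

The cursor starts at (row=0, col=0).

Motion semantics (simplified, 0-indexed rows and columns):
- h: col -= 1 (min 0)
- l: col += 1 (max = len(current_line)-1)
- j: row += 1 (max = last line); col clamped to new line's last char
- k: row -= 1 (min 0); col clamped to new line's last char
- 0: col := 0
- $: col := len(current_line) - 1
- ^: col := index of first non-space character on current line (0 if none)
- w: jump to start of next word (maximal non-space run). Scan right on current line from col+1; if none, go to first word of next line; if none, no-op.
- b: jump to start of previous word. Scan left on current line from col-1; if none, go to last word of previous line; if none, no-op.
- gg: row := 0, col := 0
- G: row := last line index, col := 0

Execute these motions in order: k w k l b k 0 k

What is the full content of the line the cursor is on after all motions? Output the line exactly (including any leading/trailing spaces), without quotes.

Answer:  ten sun  pink  dog

Derivation:
After 1 (k): row=0 col=0 char='_'
After 2 (w): row=0 col=1 char='t'
After 3 (k): row=0 col=1 char='t'
After 4 (l): row=0 col=2 char='e'
After 5 (b): row=0 col=1 char='t'
After 6 (k): row=0 col=1 char='t'
After 7 (0): row=0 col=0 char='_'
After 8 (k): row=0 col=0 char='_'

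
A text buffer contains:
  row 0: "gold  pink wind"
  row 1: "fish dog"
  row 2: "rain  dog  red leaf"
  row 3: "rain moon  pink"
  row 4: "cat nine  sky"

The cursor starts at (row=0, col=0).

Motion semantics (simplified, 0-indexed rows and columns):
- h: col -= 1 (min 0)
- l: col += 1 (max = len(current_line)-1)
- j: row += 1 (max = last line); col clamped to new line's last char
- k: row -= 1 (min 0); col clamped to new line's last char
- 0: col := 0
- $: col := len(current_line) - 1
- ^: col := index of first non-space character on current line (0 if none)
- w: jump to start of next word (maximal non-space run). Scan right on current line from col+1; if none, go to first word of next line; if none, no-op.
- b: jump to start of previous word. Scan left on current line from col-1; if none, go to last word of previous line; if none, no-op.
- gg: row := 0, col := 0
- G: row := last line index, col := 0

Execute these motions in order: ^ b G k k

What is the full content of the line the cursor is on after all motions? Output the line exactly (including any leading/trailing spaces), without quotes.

After 1 (^): row=0 col=0 char='g'
After 2 (b): row=0 col=0 char='g'
After 3 (G): row=4 col=0 char='c'
After 4 (k): row=3 col=0 char='r'
After 5 (k): row=2 col=0 char='r'

Answer: rain  dog  red leaf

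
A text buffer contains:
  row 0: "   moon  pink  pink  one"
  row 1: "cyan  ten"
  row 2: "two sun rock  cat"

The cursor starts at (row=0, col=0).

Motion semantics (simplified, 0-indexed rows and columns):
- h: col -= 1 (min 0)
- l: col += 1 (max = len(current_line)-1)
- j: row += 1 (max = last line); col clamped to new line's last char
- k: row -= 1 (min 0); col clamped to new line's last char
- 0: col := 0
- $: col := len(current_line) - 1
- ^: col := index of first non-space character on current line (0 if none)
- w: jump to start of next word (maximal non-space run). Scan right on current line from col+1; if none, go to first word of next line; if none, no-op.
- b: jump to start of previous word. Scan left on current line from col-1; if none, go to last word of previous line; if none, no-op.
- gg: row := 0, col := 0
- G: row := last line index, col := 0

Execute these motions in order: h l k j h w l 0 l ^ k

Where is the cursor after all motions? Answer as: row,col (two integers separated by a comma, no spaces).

Answer: 0,0

Derivation:
After 1 (h): row=0 col=0 char='_'
After 2 (l): row=0 col=1 char='_'
After 3 (k): row=0 col=1 char='_'
After 4 (j): row=1 col=1 char='y'
After 5 (h): row=1 col=0 char='c'
After 6 (w): row=1 col=6 char='t'
After 7 (l): row=1 col=7 char='e'
After 8 (0): row=1 col=0 char='c'
After 9 (l): row=1 col=1 char='y'
After 10 (^): row=1 col=0 char='c'
After 11 (k): row=0 col=0 char='_'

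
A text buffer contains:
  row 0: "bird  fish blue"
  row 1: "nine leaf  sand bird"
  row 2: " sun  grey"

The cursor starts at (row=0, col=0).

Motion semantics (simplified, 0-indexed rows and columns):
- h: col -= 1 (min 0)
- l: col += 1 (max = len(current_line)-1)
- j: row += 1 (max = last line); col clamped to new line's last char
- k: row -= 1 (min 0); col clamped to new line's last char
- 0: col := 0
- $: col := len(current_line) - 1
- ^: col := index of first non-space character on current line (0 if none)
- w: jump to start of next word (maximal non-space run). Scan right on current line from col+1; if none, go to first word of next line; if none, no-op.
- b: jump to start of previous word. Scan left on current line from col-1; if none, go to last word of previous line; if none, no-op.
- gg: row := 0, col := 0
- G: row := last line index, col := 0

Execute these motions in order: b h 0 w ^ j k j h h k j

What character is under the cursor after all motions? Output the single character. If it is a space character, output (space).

After 1 (b): row=0 col=0 char='b'
After 2 (h): row=0 col=0 char='b'
After 3 (0): row=0 col=0 char='b'
After 4 (w): row=0 col=6 char='f'
After 5 (^): row=0 col=0 char='b'
After 6 (j): row=1 col=0 char='n'
After 7 (k): row=0 col=0 char='b'
After 8 (j): row=1 col=0 char='n'
After 9 (h): row=1 col=0 char='n'
After 10 (h): row=1 col=0 char='n'
After 11 (k): row=0 col=0 char='b'
After 12 (j): row=1 col=0 char='n'

Answer: n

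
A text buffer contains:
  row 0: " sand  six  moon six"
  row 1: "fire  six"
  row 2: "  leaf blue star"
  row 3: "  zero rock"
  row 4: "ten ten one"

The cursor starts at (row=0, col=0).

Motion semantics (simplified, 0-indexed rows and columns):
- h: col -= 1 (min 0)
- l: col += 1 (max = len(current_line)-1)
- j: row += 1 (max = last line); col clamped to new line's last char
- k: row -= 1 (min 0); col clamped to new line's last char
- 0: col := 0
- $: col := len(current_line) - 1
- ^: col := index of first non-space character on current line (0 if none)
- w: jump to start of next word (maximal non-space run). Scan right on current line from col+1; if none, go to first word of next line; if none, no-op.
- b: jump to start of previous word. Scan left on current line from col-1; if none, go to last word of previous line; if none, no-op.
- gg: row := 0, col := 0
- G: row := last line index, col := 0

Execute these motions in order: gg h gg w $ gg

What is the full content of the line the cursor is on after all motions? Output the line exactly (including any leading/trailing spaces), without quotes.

After 1 (gg): row=0 col=0 char='_'
After 2 (h): row=0 col=0 char='_'
After 3 (gg): row=0 col=0 char='_'
After 4 (w): row=0 col=1 char='s'
After 5 ($): row=0 col=19 char='x'
After 6 (gg): row=0 col=0 char='_'

Answer:  sand  six  moon six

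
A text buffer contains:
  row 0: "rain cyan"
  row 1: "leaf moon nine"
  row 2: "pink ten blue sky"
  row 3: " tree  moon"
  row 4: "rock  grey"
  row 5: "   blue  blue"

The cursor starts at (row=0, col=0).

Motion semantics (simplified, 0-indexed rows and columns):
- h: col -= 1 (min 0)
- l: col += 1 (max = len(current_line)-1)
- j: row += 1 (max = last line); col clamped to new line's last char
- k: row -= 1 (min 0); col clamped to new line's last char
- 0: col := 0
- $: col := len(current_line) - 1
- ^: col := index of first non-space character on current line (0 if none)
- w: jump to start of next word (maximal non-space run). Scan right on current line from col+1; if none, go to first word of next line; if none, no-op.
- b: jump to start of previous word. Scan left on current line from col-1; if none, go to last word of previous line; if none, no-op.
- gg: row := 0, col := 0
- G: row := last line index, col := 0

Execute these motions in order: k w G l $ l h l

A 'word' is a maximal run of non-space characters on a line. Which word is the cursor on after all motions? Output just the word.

Answer: blue

Derivation:
After 1 (k): row=0 col=0 char='r'
After 2 (w): row=0 col=5 char='c'
After 3 (G): row=5 col=0 char='_'
After 4 (l): row=5 col=1 char='_'
After 5 ($): row=5 col=12 char='e'
After 6 (l): row=5 col=12 char='e'
After 7 (h): row=5 col=11 char='u'
After 8 (l): row=5 col=12 char='e'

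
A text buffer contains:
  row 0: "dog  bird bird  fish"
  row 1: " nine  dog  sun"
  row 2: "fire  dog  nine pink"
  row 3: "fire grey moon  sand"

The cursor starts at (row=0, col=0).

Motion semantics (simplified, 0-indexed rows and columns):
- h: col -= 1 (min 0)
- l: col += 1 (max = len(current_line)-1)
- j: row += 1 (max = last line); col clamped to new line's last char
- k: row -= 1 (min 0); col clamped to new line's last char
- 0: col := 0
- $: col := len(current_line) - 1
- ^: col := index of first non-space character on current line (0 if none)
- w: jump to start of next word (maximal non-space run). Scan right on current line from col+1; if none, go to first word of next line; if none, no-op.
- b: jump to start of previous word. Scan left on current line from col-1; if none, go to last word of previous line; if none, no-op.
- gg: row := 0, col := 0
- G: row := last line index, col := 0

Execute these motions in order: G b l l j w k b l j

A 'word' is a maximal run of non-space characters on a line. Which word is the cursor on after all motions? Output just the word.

After 1 (G): row=3 col=0 char='f'
After 2 (b): row=2 col=16 char='p'
After 3 (l): row=2 col=17 char='i'
After 4 (l): row=2 col=18 char='n'
After 5 (j): row=3 col=18 char='n'
After 6 (w): row=3 col=18 char='n'
After 7 (k): row=2 col=18 char='n'
After 8 (b): row=2 col=16 char='p'
After 9 (l): row=2 col=17 char='i'
After 10 (j): row=3 col=17 char='a'

Answer: sand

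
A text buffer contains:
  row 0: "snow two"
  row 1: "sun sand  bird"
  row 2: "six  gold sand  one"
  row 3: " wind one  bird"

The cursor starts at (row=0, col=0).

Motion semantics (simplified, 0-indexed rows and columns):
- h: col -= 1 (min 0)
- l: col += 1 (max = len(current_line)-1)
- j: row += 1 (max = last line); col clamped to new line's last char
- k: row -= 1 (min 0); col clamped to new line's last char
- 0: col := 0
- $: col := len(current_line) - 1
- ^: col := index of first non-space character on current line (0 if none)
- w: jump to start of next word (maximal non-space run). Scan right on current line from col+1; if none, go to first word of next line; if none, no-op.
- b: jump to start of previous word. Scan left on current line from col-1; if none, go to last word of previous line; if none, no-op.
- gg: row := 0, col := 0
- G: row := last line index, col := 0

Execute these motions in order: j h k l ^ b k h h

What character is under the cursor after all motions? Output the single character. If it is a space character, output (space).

Answer: s

Derivation:
After 1 (j): row=1 col=0 char='s'
After 2 (h): row=1 col=0 char='s'
After 3 (k): row=0 col=0 char='s'
After 4 (l): row=0 col=1 char='n'
After 5 (^): row=0 col=0 char='s'
After 6 (b): row=0 col=0 char='s'
After 7 (k): row=0 col=0 char='s'
After 8 (h): row=0 col=0 char='s'
After 9 (h): row=0 col=0 char='s'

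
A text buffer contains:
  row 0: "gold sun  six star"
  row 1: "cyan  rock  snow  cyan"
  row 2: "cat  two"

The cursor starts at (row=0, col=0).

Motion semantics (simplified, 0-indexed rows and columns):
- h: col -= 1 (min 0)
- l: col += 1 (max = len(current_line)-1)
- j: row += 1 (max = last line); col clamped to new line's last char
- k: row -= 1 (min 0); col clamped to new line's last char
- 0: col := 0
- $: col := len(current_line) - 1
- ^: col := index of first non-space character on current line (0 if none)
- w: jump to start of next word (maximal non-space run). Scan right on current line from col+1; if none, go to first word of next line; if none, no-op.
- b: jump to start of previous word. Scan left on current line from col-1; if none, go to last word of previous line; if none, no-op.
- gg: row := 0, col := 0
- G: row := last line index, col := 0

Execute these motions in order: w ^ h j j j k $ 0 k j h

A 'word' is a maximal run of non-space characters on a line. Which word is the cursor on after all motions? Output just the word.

Answer: cyan

Derivation:
After 1 (w): row=0 col=5 char='s'
After 2 (^): row=0 col=0 char='g'
After 3 (h): row=0 col=0 char='g'
After 4 (j): row=1 col=0 char='c'
After 5 (j): row=2 col=0 char='c'
After 6 (j): row=2 col=0 char='c'
After 7 (k): row=1 col=0 char='c'
After 8 ($): row=1 col=21 char='n'
After 9 (0): row=1 col=0 char='c'
After 10 (k): row=0 col=0 char='g'
After 11 (j): row=1 col=0 char='c'
After 12 (h): row=1 col=0 char='c'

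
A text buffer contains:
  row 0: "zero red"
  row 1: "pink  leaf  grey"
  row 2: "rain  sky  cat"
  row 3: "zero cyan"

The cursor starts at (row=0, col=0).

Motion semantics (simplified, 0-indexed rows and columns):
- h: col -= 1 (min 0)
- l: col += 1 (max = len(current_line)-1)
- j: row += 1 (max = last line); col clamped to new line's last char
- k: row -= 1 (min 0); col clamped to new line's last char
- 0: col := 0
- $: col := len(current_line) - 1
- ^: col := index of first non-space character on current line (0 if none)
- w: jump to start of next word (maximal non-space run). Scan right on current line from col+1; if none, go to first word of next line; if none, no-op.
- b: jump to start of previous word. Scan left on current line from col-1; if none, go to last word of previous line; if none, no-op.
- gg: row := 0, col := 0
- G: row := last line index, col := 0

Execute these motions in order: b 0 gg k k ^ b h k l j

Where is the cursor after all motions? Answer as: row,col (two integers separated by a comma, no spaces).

After 1 (b): row=0 col=0 char='z'
After 2 (0): row=0 col=0 char='z'
After 3 (gg): row=0 col=0 char='z'
After 4 (k): row=0 col=0 char='z'
After 5 (k): row=0 col=0 char='z'
After 6 (^): row=0 col=0 char='z'
After 7 (b): row=0 col=0 char='z'
After 8 (h): row=0 col=0 char='z'
After 9 (k): row=0 col=0 char='z'
After 10 (l): row=0 col=1 char='e'
After 11 (j): row=1 col=1 char='i'

Answer: 1,1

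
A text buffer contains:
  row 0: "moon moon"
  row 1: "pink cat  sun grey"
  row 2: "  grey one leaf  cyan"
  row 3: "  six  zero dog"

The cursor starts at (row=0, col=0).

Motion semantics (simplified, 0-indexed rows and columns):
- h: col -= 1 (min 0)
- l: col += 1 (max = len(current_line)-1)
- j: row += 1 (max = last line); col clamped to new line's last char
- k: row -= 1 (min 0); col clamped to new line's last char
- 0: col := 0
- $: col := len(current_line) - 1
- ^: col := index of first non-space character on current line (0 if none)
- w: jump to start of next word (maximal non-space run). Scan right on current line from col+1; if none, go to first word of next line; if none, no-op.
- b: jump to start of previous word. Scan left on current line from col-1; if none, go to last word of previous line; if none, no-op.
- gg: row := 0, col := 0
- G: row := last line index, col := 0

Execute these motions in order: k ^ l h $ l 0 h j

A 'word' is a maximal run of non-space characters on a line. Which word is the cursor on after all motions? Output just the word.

Answer: pink

Derivation:
After 1 (k): row=0 col=0 char='m'
After 2 (^): row=0 col=0 char='m'
After 3 (l): row=0 col=1 char='o'
After 4 (h): row=0 col=0 char='m'
After 5 ($): row=0 col=8 char='n'
After 6 (l): row=0 col=8 char='n'
After 7 (0): row=0 col=0 char='m'
After 8 (h): row=0 col=0 char='m'
After 9 (j): row=1 col=0 char='p'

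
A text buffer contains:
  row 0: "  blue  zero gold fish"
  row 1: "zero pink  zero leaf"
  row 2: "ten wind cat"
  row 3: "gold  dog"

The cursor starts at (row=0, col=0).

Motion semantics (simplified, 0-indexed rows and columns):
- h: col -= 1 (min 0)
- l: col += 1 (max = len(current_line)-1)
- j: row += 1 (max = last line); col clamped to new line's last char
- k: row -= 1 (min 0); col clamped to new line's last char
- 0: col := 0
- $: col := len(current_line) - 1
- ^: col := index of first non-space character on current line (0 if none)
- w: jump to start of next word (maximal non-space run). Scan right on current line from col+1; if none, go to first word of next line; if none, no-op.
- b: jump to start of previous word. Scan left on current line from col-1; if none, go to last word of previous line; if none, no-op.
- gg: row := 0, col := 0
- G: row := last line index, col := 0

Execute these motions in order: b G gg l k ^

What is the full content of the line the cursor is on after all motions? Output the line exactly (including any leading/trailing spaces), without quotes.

After 1 (b): row=0 col=0 char='_'
After 2 (G): row=3 col=0 char='g'
After 3 (gg): row=0 col=0 char='_'
After 4 (l): row=0 col=1 char='_'
After 5 (k): row=0 col=1 char='_'
After 6 (^): row=0 col=2 char='b'

Answer:   blue  zero gold fish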